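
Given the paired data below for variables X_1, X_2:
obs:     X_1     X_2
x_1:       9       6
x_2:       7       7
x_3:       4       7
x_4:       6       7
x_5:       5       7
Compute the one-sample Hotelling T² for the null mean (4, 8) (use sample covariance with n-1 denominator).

Step 1 — sample mean vector:
  mean(X_1) = (9 + 7 + 4 + 6 + 5) / 5 = 31/5 = 6.2
  mean(X_2) = (6 + 7 + 7 + 7 + 7) / 5 = 34/5 = 6.8
  x̄ = (6.2, 6.8),  deviation x̄ - mu_0 = (6.2, 6.8) - (4, 8) = (2.2, -1.2).

Step 2 — sample covariance matrix, S[i,j] = (1/(n-1)) · Σ_k (x_{k,i} - mean_i) · (x_{k,j} - mean_j), divisor n-1 = 4:
  S[X_1,X_1] = ((2.8)·(2.8) + (0.8)·(0.8) + (-2.2)·(-2.2) + (-0.2)·(-0.2) + (-1.2)·(-1.2)) / 4 = 14.8/4 = 3.7
  S[X_1,X_2] = ((2.8)·(-0.8) + (0.8)·(0.2) + (-2.2)·(0.2) + (-0.2)·(0.2) + (-1.2)·(0.2)) / 4 = -2.8/4 = -0.7
  S[X_2,X_2] = ((-0.8)·(-0.8) + (0.2)·(0.2) + (0.2)·(0.2) + (0.2)·(0.2) + (0.2)·(0.2)) / 4 = 0.8/4 = 0.2
  S = [[3.7, -0.7],
 [-0.7, 0.2]].

Step 3 — invert S. det(S) = 3.7·0.2 - (-0.7)² = 0.25.
  S^{-1} = (1/det) · [[d, -b], [-b, a]] = [[0.8, 2.8],
 [2.8, 14.8]].

Step 4 — quadratic form (x̄ - mu_0)^T · S^{-1} · (x̄ - mu_0):
  S^{-1} · (x̄ - mu_0) = (-1.6, -11.6),
  (x̄ - mu_0)^T · [...] = (2.2)·(-1.6) + (-1.2)·(-11.6) = 10.4.

Step 5 — scale by n: T² = 5 · 10.4 = 52.

T² ≈ 52


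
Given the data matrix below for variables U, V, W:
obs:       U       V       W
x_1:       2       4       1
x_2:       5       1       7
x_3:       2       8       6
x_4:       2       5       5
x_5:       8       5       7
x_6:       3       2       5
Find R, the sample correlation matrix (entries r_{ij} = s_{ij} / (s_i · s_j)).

Step 1 — column means:
  mean(U) = (2 + 5 + 2 + 2 + 8 + 3) / 6 = 22/6 = 3.6667
  mean(V) = (4 + 1 + 8 + 5 + 5 + 2) / 6 = 25/6 = 4.1667
  mean(W) = (1 + 7 + 6 + 5 + 7 + 5) / 6 = 31/6 = 5.1667

Step 2 — sample variances and covariances s[i,j] = (1/(n-1)) · Σ_k (x_{k,i} - mean_i) · (x_{k,j} - mean_j), with n-1 = 5:
  s[U,U] = ((-1.6667)·(-1.6667) + (1.3333)·(1.3333) + (-1.6667)·(-1.6667) + (-1.6667)·(-1.6667) + (4.3333)·(4.3333) + (-0.6667)·(-0.6667)) / 5 = 29.3333/5 = 5.8667
  s[U,V] = ((-1.6667)·(-0.1667) + (1.3333)·(-3.1667) + (-1.6667)·(3.8333) + (-1.6667)·(0.8333) + (4.3333)·(0.8333) + (-0.6667)·(-2.1667)) / 5 = -6.6667/5 = -1.3333
  s[U,W] = ((-1.6667)·(-4.1667) + (1.3333)·(1.8333) + (-1.6667)·(0.8333) + (-1.6667)·(-0.1667) + (4.3333)·(1.8333) + (-0.6667)·(-0.1667)) / 5 = 16.3333/5 = 3.2667
  s[V,V] = ((-0.1667)·(-0.1667) + (-3.1667)·(-3.1667) + (3.8333)·(3.8333) + (0.8333)·(0.8333) + (0.8333)·(0.8333) + (-2.1667)·(-2.1667)) / 5 = 30.8333/5 = 6.1667
  s[V,W] = ((-0.1667)·(-4.1667) + (-3.1667)·(1.8333) + (3.8333)·(0.8333) + (0.8333)·(-0.1667) + (0.8333)·(1.8333) + (-2.1667)·(-0.1667)) / 5 = -0.1667/5 = -0.0333
  s[W,W] = ((-4.1667)·(-4.1667) + (1.8333)·(1.8333) + (0.8333)·(0.8333) + (-0.1667)·(-0.1667) + (1.8333)·(1.8333) + (-0.1667)·(-0.1667)) / 5 = 24.8333/5 = 4.9667
  Sample standard deviations s_i = √(s[i,i]):
  s(U) = √(5.8667) = 2.4221
  s(V) = √(6.1667) = 2.4833
  s(W) = √(4.9667) = 2.2286

Step 3 — r_{ij} = s_{ij} / (s_i · s_j):
  r[U,U] = 1 (diagonal).
  r[U,V] = -1.3333 / (2.4221 · 2.4833) = -1.3333 / 6.0148 = -0.2217
  r[U,W] = 3.2667 / (2.4221 · 2.2286) = 3.2667 / 5.3979 = 0.6052
  r[V,V] = 1 (diagonal).
  r[V,W] = -0.0333 / (2.4833 · 2.2286) = -0.0333 / 5.5342 = -0.006
  r[W,W] = 1 (diagonal).

R is symmetric with unit diagonal. Assembling:

R = [[1, -0.2217, 0.6052],
 [-0.2217, 1, -0.006],
 [0.6052, -0.006, 1]]


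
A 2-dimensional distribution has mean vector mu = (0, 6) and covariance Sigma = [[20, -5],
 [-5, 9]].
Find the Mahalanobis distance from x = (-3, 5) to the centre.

Step 1 — centre the observation: (x - mu) = (-3, -1).

Step 2 — invert Sigma. det(Sigma) = 20·9 - (-5)² = 155.
  Sigma^{-1} = (1/det) · [[d, -b], [-b, a]] = [[0.0581, 0.0323],
 [0.0323, 0.129]].

Step 3 — form the quadratic (x - mu)^T · Sigma^{-1} · (x - mu):
  Sigma^{-1} · (x - mu) = (-0.2065, -0.2258).
  (x - mu)^T · [Sigma^{-1} · (x - mu)] = (-3)·(-0.2065) + (-1)·(-0.2258) = 0.8452.

Step 4 — take square root: d = √(0.8452) ≈ 0.9193.

d(x, mu) = √(0.8452) ≈ 0.9193


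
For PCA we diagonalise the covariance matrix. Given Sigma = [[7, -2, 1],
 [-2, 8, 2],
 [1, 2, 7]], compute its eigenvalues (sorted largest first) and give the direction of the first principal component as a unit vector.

Step 1 — characteristic polynomial p(λ) = det(λI - Sigma) = λ³ - tr·λ² + c_1·λ - det, where tr = trace, c_1 = sum of the principal 2×2 minors, det = det(Sigma):
  tr = 7 + 8 + 7 = 22,
  c_1 = (7·8 - (-2)²) + (7·7 - (1)²) + (8·7 - (2)²) = 52 + 48 + 52 = 152,
  det = 7·(8·7 - (2)²) - (-2)·((-2)·7 - (2)·(1)) + (1)·((-2)·(2) - 8·(1)) = 7·(52) - (-2)·(-16) + (1)·(-12) = 320.
  So p(λ) = λ³ - 22λ² + 152λ - 320.
Step 2 — look for an integer root (rational root theorem: any rational root is an integer divisor of 320). Testing λ = 4:
  p(4) = 64 - 352 + 608 - 320 = 0  ✓
  Dividing out (λ - 4): p(λ) = (λ - 4)(λ² - 18λ + 80).
Step 3 — remaining eigenvalues from the quadratic λ² - 18λ + 80 = 0:
  Δ = 18² - 4·80 = 324 - 320 = 4,  λ = (18 ± √4)/2 = (18 ± 2)/2 = 10 or 8.
  Sorted: λ_1 = 10,  λ_2 = 8,  λ_3 = 4  (check: sum = 22 = tr ✓).

Step 4 — unit eigenvector for λ_1 = 10: v spans the null space of (Sigma - λ_1 I), whose rows are
  r_1 = (-3, -2, 1),  r_2 = (-2, -2, 2),  r_3 = (1, 2, -3).
  v is orthogonal to every row, so take v ∝ r_1 × r_2 = ((-2)·(2) - (1)·(-2), (1)·(-2) - (-3)·(2), (-3)·(-2) - (-2)·(-2)) = (-2, 4, 2).
  Rescale (divide by 2; multiply by -1 so the first nonzero entry is positive): u = (1, -2, -1).
  ||u|| = √((1)² + (-2)² + (-1)²) = √(6) ≈ 2.4495,  v_1 = u/||u|| ≈ (0.4082, -0.8165, -0.4082) (||v_1|| = 1).

λ_1 = 10,  λ_2 = 8,  λ_3 = 4;  v_1 ≈ (0.4082, -0.8165, -0.4082)


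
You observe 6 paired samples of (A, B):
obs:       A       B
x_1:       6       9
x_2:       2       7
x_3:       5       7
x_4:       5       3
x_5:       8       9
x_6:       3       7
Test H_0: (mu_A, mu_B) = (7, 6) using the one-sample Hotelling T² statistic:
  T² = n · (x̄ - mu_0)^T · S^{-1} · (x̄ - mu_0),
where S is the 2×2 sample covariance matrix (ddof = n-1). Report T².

Step 1 — sample mean vector:
  mean(A) = (6 + 2 + 5 + 5 + 8 + 3) / 6 = 29/6 = 4.8333
  mean(B) = (9 + 7 + 7 + 3 + 9 + 7) / 6 = 42/6 = 7
  x̄ = (4.8333, 7),  deviation x̄ - mu_0 = (4.8333, 7) - (7, 6) = (-2.1667, 1).

Step 2 — sample covariance matrix, S[i,j] = (1/(n-1)) · Σ_k (x_{k,i} - mean_i) · (x_{k,j} - mean_j), divisor n-1 = 5:
  S[A,A] = ((1.1667)·(1.1667) + (-2.8333)·(-2.8333) + (0.1667)·(0.1667) + (0.1667)·(0.1667) + (3.1667)·(3.1667) + (-1.8333)·(-1.8333)) / 5 = 22.8333/5 = 4.5667
  S[A,B] = ((1.1667)·(2) + (-2.8333)·(0) + (0.1667)·(0) + (0.1667)·(-4) + (3.1667)·(2) + (-1.8333)·(0)) / 5 = 8/5 = 1.6
  S[B,B] = ((2)·(2) + (0)·(0) + (0)·(0) + (-4)·(-4) + (2)·(2) + (0)·(0)) / 5 = 24/5 = 4.8
  S = [[4.5667, 1.6],
 [1.6, 4.8]].

Step 3 — invert S. det(S) = 4.5667·4.8 - (1.6)² = 19.36.
  S^{-1} = (1/det) · [[d, -b], [-b, a]] = [[0.2479, -0.0826],
 [-0.0826, 0.2359]].

Step 4 — quadratic form (x̄ - mu_0)^T · S^{-1} · (x̄ - mu_0):
  S^{-1} · (x̄ - mu_0) = (-0.6198, 0.4149),
  (x̄ - mu_0)^T · [...] = (-2.1667)·(-0.6198) + (1)·(0.4149) = 1.7579.

Step 5 — scale by n: T² = 6 · 1.7579 = 10.5475.

T² ≈ 10.5475


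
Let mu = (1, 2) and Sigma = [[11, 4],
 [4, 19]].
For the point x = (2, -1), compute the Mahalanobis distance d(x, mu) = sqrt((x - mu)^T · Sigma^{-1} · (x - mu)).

Step 1 — centre the observation: (x - mu) = (1, -3).

Step 2 — invert Sigma. det(Sigma) = 11·19 - (4)² = 193.
  Sigma^{-1} = (1/det) · [[d, -b], [-b, a]] = [[0.0984, -0.0207],
 [-0.0207, 0.057]].

Step 3 — form the quadratic (x - mu)^T · Sigma^{-1} · (x - mu):
  Sigma^{-1} · (x - mu) = (0.1606, -0.1917).
  (x - mu)^T · [Sigma^{-1} · (x - mu)] = (1)·(0.1606) + (-3)·(-0.1917) = 0.7358.

Step 4 — take square root: d = √(0.7358) ≈ 0.8578.

d(x, mu) = √(0.7358) ≈ 0.8578


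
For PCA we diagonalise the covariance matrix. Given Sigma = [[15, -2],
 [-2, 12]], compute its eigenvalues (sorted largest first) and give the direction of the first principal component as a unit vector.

Step 1 — characteristic polynomial of 2×2 Sigma:
  det(Sigma - λI) = λ² - trace · λ + det = 0.
  trace = 15 + 12 = 27, det = 15·12 - (-2)² = 176.
Step 2 — discriminant:
  Δ = trace² - 4·det = 729 - 704 = 25.
Step 3 — eigenvalues:
  λ = (trace ± √Δ)/2 = (27 ± 5)/2,
  λ_1 = 16,  λ_2 = 11.

Step 4 — unit eigenvector for λ_1: solve (Sigma - λ_1 I)v = 0. First row:
  (15 - 16)·v_x + (-2)·v_y = 0, i.e. (-1)·v_x + (-2)·v_y = 0,
  so v ∝ (b, λ_1 - a) = (-2, 1); multiply by -1 so the first entry is positive: u = (2, -1).
  ||u|| = √((2)² + (-1)²) = √(5) ≈ 2.2361,
  v_1 = u/||u|| ≈ (0.8944, -0.4472) (||v_1|| = 1).

λ_1 = 16,  λ_2 = 11;  v_1 ≈ (0.8944, -0.4472)


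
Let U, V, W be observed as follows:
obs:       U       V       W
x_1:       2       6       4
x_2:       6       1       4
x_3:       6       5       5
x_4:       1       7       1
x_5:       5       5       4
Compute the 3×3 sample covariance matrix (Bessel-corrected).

Step 1 — column means:
  mean(U) = (2 + 6 + 6 + 1 + 5) / 5 = 20/5 = 4
  mean(V) = (6 + 1 + 5 + 7 + 5) / 5 = 24/5 = 4.8
  mean(W) = (4 + 4 + 5 + 1 + 4) / 5 = 18/5 = 3.6

Step 2 — sample covariance S[i,j] = (1/(n-1)) · Σ_k (x_{k,i} - mean_i) · (x_{k,j} - mean_j), with n-1 = 4.
  S[U,U] = ((-2)·(-2) + (2)·(2) + (2)·(2) + (-3)·(-3) + (1)·(1)) / 4 = 22/4 = 5.5
  S[U,V] = ((-2)·(1.2) + (2)·(-3.8) + (2)·(0.2) + (-3)·(2.2) + (1)·(0.2)) / 4 = -16/4 = -4
  S[U,W] = ((-2)·(0.4) + (2)·(0.4) + (2)·(1.4) + (-3)·(-2.6) + (1)·(0.4)) / 4 = 11/4 = 2.75
  S[V,V] = ((1.2)·(1.2) + (-3.8)·(-3.8) + (0.2)·(0.2) + (2.2)·(2.2) + (0.2)·(0.2)) / 4 = 20.8/4 = 5.2
  S[V,W] = ((1.2)·(0.4) + (-3.8)·(0.4) + (0.2)·(1.4) + (2.2)·(-2.6) + (0.2)·(0.4)) / 4 = -6.4/4 = -1.6
  S[W,W] = ((0.4)·(0.4) + (0.4)·(0.4) + (1.4)·(1.4) + (-2.6)·(-2.6) + (0.4)·(0.4)) / 4 = 9.2/4 = 2.3

S is symmetric (S[j,i] = S[i,j]). Assembling:

S = [[5.5, -4, 2.75],
 [-4, 5.2, -1.6],
 [2.75, -1.6, 2.3]]


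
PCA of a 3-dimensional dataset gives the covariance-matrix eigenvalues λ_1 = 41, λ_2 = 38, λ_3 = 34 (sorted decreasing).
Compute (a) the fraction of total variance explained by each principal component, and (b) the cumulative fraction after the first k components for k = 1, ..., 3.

Step 1 — total variance = trace(Sigma) = Σ λ_i = 41 + 38 + 34 = 113.

Step 2 — fraction explained by component i = λ_i / Σ λ:
  PC1: 41/113 = 0.3628
  PC2: 38/113 = 0.3363
  PC3: 34/113 = 0.3009

Step 3 — cumulative fraction after k components = (λ_1 + ... + λ_k) / Σ λ:
  k = 1: 41/113 = 0.3628
  k = 2: (41 + 38)/113 = 79/113 = 0.6991
  k = 3: (41 + 38 + 34)/113 = 113/113 = 1

Summary (fraction, with percent):

explained: PC1 0.3628 (36.28%), PC2 0.3363 (33.63%), PC3 0.3009 (30.09%);  cumulative: 0.3628, 0.6991, 1


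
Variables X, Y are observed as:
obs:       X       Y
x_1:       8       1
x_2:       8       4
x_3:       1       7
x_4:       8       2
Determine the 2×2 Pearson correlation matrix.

Step 1 — column means:
  mean(X) = (8 + 8 + 1 + 8) / 4 = 25/4 = 6.25
  mean(Y) = (1 + 4 + 7 + 2) / 4 = 14/4 = 3.5

Step 2 — sample variances and covariances s[i,j] = (1/(n-1)) · Σ_k (x_{k,i} - mean_i) · (x_{k,j} - mean_j), with n-1 = 3:
  s[X,X] = ((1.75)·(1.75) + (1.75)·(1.75) + (-5.25)·(-5.25) + (1.75)·(1.75)) / 3 = 36.75/3 = 12.25
  s[X,Y] = ((1.75)·(-2.5) + (1.75)·(0.5) + (-5.25)·(3.5) + (1.75)·(-1.5)) / 3 = -24.5/3 = -8.1667
  s[Y,Y] = ((-2.5)·(-2.5) + (0.5)·(0.5) + (3.5)·(3.5) + (-1.5)·(-1.5)) / 3 = 21/3 = 7
  Sample standard deviations s_i = √(s[i,i]):
  s(X) = √(12.25) = 3.5
  s(Y) = √(7) = 2.6458

Step 3 — r_{ij} = s_{ij} / (s_i · s_j):
  r[X,X] = 1 (diagonal).
  r[X,Y] = -8.1667 / (3.5 · 2.6458) = -8.1667 / 9.2601 = -0.8819
  r[Y,Y] = 1 (diagonal).

R is symmetric with unit diagonal. Assembling:

R = [[1, -0.8819],
 [-0.8819, 1]]


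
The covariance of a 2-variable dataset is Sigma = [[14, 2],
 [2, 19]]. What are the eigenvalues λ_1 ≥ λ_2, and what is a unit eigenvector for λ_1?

Step 1 — characteristic polynomial of 2×2 Sigma:
  det(Sigma - λI) = λ² - trace · λ + det = 0.
  trace = 14 + 19 = 33, det = 14·19 - (2)² = 262.
Step 2 — discriminant:
  Δ = trace² - 4·det = 1089 - 1048 = 41.
Step 3 — eigenvalues:
  λ = (trace ± √Δ)/2 = (33 ± 6.4031)/2,
  λ_1 = 19.7016,  λ_2 = 13.2984.

Step 4 — unit eigenvector for λ_1: solve (Sigma - λ_1 I)v = 0. First row:
  (14 - 19.7016)·v_x + (2)·v_y = 0, i.e. (-5.7016)·v_x + (2)·v_y = 0,
  so v ∝ (b, λ_1 - a) = (2, 5.7016) = u.
  ||u|| = √((2)² + (5.7016)²) = √(36.5078) ≈ 6.0422,
  v_1 = u/||u|| ≈ (0.331, 0.9436) (||v_1|| = 1).

λ_1 = 19.7016,  λ_2 = 13.2984;  v_1 ≈ (0.331, 0.9436)


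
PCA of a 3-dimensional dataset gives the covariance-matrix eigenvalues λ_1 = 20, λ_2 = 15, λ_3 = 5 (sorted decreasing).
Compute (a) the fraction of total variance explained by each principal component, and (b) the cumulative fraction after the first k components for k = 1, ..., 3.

Step 1 — total variance = trace(Sigma) = Σ λ_i = 20 + 15 + 5 = 40.

Step 2 — fraction explained by component i = λ_i / Σ λ:
  PC1: 20/40 = 0.5
  PC2: 15/40 = 0.375
  PC3: 5/40 = 0.125

Step 3 — cumulative fraction after k components = (λ_1 + ... + λ_k) / Σ λ:
  k = 1: 20/40 = 0.5
  k = 2: (20 + 15)/40 = 35/40 = 0.875
  k = 3: (20 + 15 + 5)/40 = 40/40 = 1

Summary (fraction, with percent):

explained: PC1 0.5 (50%), PC2 0.375 (37.5%), PC3 0.125 (12.5%);  cumulative: 0.5, 0.875, 1


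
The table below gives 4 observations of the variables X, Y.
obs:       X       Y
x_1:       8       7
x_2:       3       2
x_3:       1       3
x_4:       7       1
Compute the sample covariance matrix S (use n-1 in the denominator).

Step 1 — column means:
  mean(X) = (8 + 3 + 1 + 7) / 4 = 19/4 = 4.75
  mean(Y) = (7 + 2 + 3 + 1) / 4 = 13/4 = 3.25

Step 2 — sample covariance S[i,j] = (1/(n-1)) · Σ_k (x_{k,i} - mean_i) · (x_{k,j} - mean_j), with n-1 = 3.
  S[X,X] = ((3.25)·(3.25) + (-1.75)·(-1.75) + (-3.75)·(-3.75) + (2.25)·(2.25)) / 3 = 32.75/3 = 10.9167
  S[X,Y] = ((3.25)·(3.75) + (-1.75)·(-1.25) + (-3.75)·(-0.25) + (2.25)·(-2.25)) / 3 = 10.25/3 = 3.4167
  S[Y,Y] = ((3.75)·(3.75) + (-1.25)·(-1.25) + (-0.25)·(-0.25) + (-2.25)·(-2.25)) / 3 = 20.75/3 = 6.9167

S is symmetric (S[j,i] = S[i,j]). Assembling:

S = [[10.9167, 3.4167],
 [3.4167, 6.9167]]


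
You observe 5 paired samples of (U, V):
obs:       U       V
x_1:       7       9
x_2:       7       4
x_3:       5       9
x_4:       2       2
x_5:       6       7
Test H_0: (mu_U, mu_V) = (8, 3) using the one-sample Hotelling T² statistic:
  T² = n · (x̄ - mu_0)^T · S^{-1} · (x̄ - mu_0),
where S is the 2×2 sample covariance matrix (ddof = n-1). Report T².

Step 1 — sample mean vector:
  mean(U) = (7 + 7 + 5 + 2 + 6) / 5 = 27/5 = 5.4
  mean(V) = (9 + 4 + 9 + 2 + 7) / 5 = 31/5 = 6.2
  x̄ = (5.4, 6.2),  deviation x̄ - mu_0 = (5.4, 6.2) - (8, 3) = (-2.6, 3.2).

Step 2 — sample covariance matrix, S[i,j] = (1/(n-1)) · Σ_k (x_{k,i} - mean_i) · (x_{k,j} - mean_j), divisor n-1 = 4:
  S[U,U] = ((1.6)·(1.6) + (1.6)·(1.6) + (-0.4)·(-0.4) + (-3.4)·(-3.4) + (0.6)·(0.6)) / 4 = 17.2/4 = 4.3
  S[U,V] = ((1.6)·(2.8) + (1.6)·(-2.2) + (-0.4)·(2.8) + (-3.4)·(-4.2) + (0.6)·(0.8)) / 4 = 14.6/4 = 3.65
  S[V,V] = ((2.8)·(2.8) + (-2.2)·(-2.2) + (2.8)·(2.8) + (-4.2)·(-4.2) + (0.8)·(0.8)) / 4 = 38.8/4 = 9.7
  S = [[4.3, 3.65],
 [3.65, 9.7]].

Step 3 — invert S. det(S) = 4.3·9.7 - (3.65)² = 28.3875.
  S^{-1} = (1/det) · [[d, -b], [-b, a]] = [[0.3417, -0.1286],
 [-0.1286, 0.1515]].

Step 4 — quadratic form (x̄ - mu_0)^T · S^{-1} · (x̄ - mu_0):
  S^{-1} · (x̄ - mu_0) = (-1.2999, 0.819),
  (x̄ - mu_0)^T · [...] = (-2.6)·(-1.2999) + (3.2)·(0.819) = 6.0005.

Step 5 — scale by n: T² = 5 · 6.0005 = 30.0026.

T² ≈ 30.0026


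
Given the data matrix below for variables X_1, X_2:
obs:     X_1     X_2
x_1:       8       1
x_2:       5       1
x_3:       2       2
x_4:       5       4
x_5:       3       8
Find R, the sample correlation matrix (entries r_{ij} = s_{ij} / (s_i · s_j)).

Step 1 — column means:
  mean(X_1) = (8 + 5 + 2 + 5 + 3) / 5 = 23/5 = 4.6
  mean(X_2) = (1 + 1 + 2 + 4 + 8) / 5 = 16/5 = 3.2

Step 2 — sample variances and covariances s[i,j] = (1/(n-1)) · Σ_k (x_{k,i} - mean_i) · (x_{k,j} - mean_j), with n-1 = 4:
  s[X_1,X_1] = ((3.4)·(3.4) + (0.4)·(0.4) + (-2.6)·(-2.6) + (0.4)·(0.4) + (-1.6)·(-1.6)) / 4 = 21.2/4 = 5.3
  s[X_1,X_2] = ((3.4)·(-2.2) + (0.4)·(-2.2) + (-2.6)·(-1.2) + (0.4)·(0.8) + (-1.6)·(4.8)) / 4 = -12.6/4 = -3.15
  s[X_2,X_2] = ((-2.2)·(-2.2) + (-2.2)·(-2.2) + (-1.2)·(-1.2) + (0.8)·(0.8) + (4.8)·(4.8)) / 4 = 34.8/4 = 8.7
  Sample standard deviations s_i = √(s[i,i]):
  s(X_1) = √(5.3) = 2.3022
  s(X_2) = √(8.7) = 2.9496

Step 3 — r_{ij} = s_{ij} / (s_i · s_j):
  r[X_1,X_1] = 1 (diagonal).
  r[X_1,X_2] = -3.15 / (2.3022 · 2.9496) = -3.15 / 6.7904 = -0.4639
  r[X_2,X_2] = 1 (diagonal).

R is symmetric with unit diagonal. Assembling:

R = [[1, -0.4639],
 [-0.4639, 1]]


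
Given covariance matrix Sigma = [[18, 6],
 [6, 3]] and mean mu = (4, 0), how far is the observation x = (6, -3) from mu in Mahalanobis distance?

Step 1 — centre the observation: (x - mu) = (2, -3).

Step 2 — invert Sigma. det(Sigma) = 18·3 - (6)² = 18.
  Sigma^{-1} = (1/det) · [[d, -b], [-b, a]] = [[0.1667, -0.3333],
 [-0.3333, 1]].

Step 3 — form the quadratic (x - mu)^T · Sigma^{-1} · (x - mu):
  Sigma^{-1} · (x - mu) = (1.3333, -3.6667).
  (x - mu)^T · [Sigma^{-1} · (x - mu)] = (2)·(1.3333) + (-3)·(-3.6667) = 13.6667.

Step 4 — take square root: d = √(13.6667) ≈ 3.6968.

d(x, mu) = √(13.6667) ≈ 3.6968


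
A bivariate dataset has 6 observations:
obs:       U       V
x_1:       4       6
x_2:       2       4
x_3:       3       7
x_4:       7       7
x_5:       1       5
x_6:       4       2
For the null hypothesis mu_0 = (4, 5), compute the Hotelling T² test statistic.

Step 1 — sample mean vector:
  mean(U) = (4 + 2 + 3 + 7 + 1 + 4) / 6 = 21/6 = 3.5
  mean(V) = (6 + 4 + 7 + 7 + 5 + 2) / 6 = 31/6 = 5.1667
  x̄ = (3.5, 5.1667),  deviation x̄ - mu_0 = (3.5, 5.1667) - (4, 5) = (-0.5, 0.1667).

Step 2 — sample covariance matrix, S[i,j] = (1/(n-1)) · Σ_k (x_{k,i} - mean_i) · (x_{k,j} - mean_j), divisor n-1 = 5:
  S[U,U] = ((0.5)·(0.5) + (-1.5)·(-1.5) + (-0.5)·(-0.5) + (3.5)·(3.5) + (-2.5)·(-2.5) + (0.5)·(0.5)) / 5 = 21.5/5 = 4.3
  S[U,V] = ((0.5)·(0.8333) + (-1.5)·(-1.1667) + (-0.5)·(1.8333) + (3.5)·(1.8333) + (-2.5)·(-0.1667) + (0.5)·(-3.1667)) / 5 = 6.5/5 = 1.3
  S[V,V] = ((0.8333)·(0.8333) + (-1.1667)·(-1.1667) + (1.8333)·(1.8333) + (1.8333)·(1.8333) + (-0.1667)·(-0.1667) + (-3.1667)·(-3.1667)) / 5 = 18.8333/5 = 3.7667
  S = [[4.3, 1.3],
 [1.3, 3.7667]].

Step 3 — invert S. det(S) = 4.3·3.7667 - (1.3)² = 14.5067.
  S^{-1} = (1/det) · [[d, -b], [-b, a]] = [[0.2597, -0.0896],
 [-0.0896, 0.2964]].

Step 4 — quadratic form (x̄ - mu_0)^T · S^{-1} · (x̄ - mu_0):
  S^{-1} · (x̄ - mu_0) = (-0.1448, 0.0942),
  (x̄ - mu_0)^T · [...] = (-0.5)·(-0.1448) + (0.1667)·(0.0942) = 0.0881.

Step 5 — scale by n: T² = 6 · 0.0881 = 0.5285.

T² ≈ 0.5285


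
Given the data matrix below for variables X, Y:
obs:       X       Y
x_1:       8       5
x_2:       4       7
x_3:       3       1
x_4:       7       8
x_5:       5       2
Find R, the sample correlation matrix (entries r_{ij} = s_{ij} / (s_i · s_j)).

Step 1 — column means:
  mean(X) = (8 + 4 + 3 + 7 + 5) / 5 = 27/5 = 5.4
  mean(Y) = (5 + 7 + 1 + 8 + 2) / 5 = 23/5 = 4.6

Step 2 — sample variances and covariances s[i,j] = (1/(n-1)) · Σ_k (x_{k,i} - mean_i) · (x_{k,j} - mean_j), with n-1 = 4:
  s[X,X] = ((2.6)·(2.6) + (-1.4)·(-1.4) + (-2.4)·(-2.4) + (1.6)·(1.6) + (-0.4)·(-0.4)) / 4 = 17.2/4 = 4.3
  s[X,Y] = ((2.6)·(0.4) + (-1.4)·(2.4) + (-2.4)·(-3.6) + (1.6)·(3.4) + (-0.4)·(-2.6)) / 4 = 12.8/4 = 3.2
  s[Y,Y] = ((0.4)·(0.4) + (2.4)·(2.4) + (-3.6)·(-3.6) + (3.4)·(3.4) + (-2.6)·(-2.6)) / 4 = 37.2/4 = 9.3
  Sample standard deviations s_i = √(s[i,i]):
  s(X) = √(4.3) = 2.0736
  s(Y) = √(9.3) = 3.0496

Step 3 — r_{ij} = s_{ij} / (s_i · s_j):
  r[X,X] = 1 (diagonal).
  r[X,Y] = 3.2 / (2.0736 · 3.0496) = 3.2 / 6.3238 = 0.506
  r[Y,Y] = 1 (diagonal).

R is symmetric with unit diagonal. Assembling:

R = [[1, 0.506],
 [0.506, 1]]


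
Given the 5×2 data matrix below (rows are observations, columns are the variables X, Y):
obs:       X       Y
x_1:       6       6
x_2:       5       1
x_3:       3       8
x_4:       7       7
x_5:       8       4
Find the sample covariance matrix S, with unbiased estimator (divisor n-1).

Step 1 — column means:
  mean(X) = (6 + 5 + 3 + 7 + 8) / 5 = 29/5 = 5.8
  mean(Y) = (6 + 1 + 8 + 7 + 4) / 5 = 26/5 = 5.2

Step 2 — sample covariance S[i,j] = (1/(n-1)) · Σ_k (x_{k,i} - mean_i) · (x_{k,j} - mean_j), with n-1 = 4.
  S[X,X] = ((0.2)·(0.2) + (-0.8)·(-0.8) + (-2.8)·(-2.8) + (1.2)·(1.2) + (2.2)·(2.2)) / 4 = 14.8/4 = 3.7
  S[X,Y] = ((0.2)·(0.8) + (-0.8)·(-4.2) + (-2.8)·(2.8) + (1.2)·(1.8) + (2.2)·(-1.2)) / 4 = -4.8/4 = -1.2
  S[Y,Y] = ((0.8)·(0.8) + (-4.2)·(-4.2) + (2.8)·(2.8) + (1.8)·(1.8) + (-1.2)·(-1.2)) / 4 = 30.8/4 = 7.7

S is symmetric (S[j,i] = S[i,j]). Assembling:

S = [[3.7, -1.2],
 [-1.2, 7.7]]


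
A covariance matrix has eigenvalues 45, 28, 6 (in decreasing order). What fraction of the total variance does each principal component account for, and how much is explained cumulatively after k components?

Step 1 — total variance = trace(Sigma) = Σ λ_i = 45 + 28 + 6 = 79.

Step 2 — fraction explained by component i = λ_i / Σ λ:
  PC1: 45/79 = 0.5696
  PC2: 28/79 = 0.3544
  PC3: 6/79 = 0.0759

Step 3 — cumulative fraction after k components = (λ_1 + ... + λ_k) / Σ λ:
  k = 1: 45/79 = 0.5696
  k = 2: (45 + 28)/79 = 73/79 = 0.9241
  k = 3: (45 + 28 + 6)/79 = 79/79 = 1

Summary (fraction, with percent):

explained: PC1 0.5696 (56.96%), PC2 0.3544 (35.44%), PC3 0.0759 (7.59%);  cumulative: 0.5696, 0.9241, 1


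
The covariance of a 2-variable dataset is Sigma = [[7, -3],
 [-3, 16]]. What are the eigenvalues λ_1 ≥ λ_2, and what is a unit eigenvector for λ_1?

Step 1 — characteristic polynomial of 2×2 Sigma:
  det(Sigma - λI) = λ² - trace · λ + det = 0.
  trace = 7 + 16 = 23, det = 7·16 - (-3)² = 103.
Step 2 — discriminant:
  Δ = trace² - 4·det = 529 - 412 = 117.
Step 3 — eigenvalues:
  λ = (trace ± √Δ)/2 = (23 ± 10.8167)/2,
  λ_1 = 16.9083,  λ_2 = 6.0917.

Step 4 — unit eigenvector for λ_1: solve (Sigma - λ_1 I)v = 0. First row:
  (7 - 16.9083)·v_x + (-3)·v_y = 0, i.e. (-9.9083)·v_x + (-3)·v_y = 0,
  so v ∝ (b, λ_1 - a) = (-3, 9.9083); multiply by -1 so the first entry is positive: u = (3, -9.9083).
  ||u|| = √((3)² + (-9.9083)²) = √(107.1749) ≈ 10.3525,
  v_1 = u/||u|| ≈ (0.2898, -0.9571) (||v_1|| = 1).

λ_1 = 16.9083,  λ_2 = 6.0917;  v_1 ≈ (0.2898, -0.9571)


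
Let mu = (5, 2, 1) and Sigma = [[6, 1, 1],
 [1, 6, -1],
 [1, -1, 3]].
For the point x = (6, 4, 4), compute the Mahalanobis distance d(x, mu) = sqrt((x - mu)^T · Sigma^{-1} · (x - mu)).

Step 1 — centre the observation: (x - mu) = (1, 2, 3).

Step 2 — invert Sigma (cofactor / det for 3×3, or solve directly):
  Sigma^{-1} = [[0.1868, -0.044, -0.0769],
 [-0.044, 0.1868, 0.0769],
 [-0.0769, 0.0769, 0.3846]].

Step 3 — form the quadratic (x - mu)^T · Sigma^{-1} · (x - mu):
  Sigma^{-1} · (x - mu) = (-0.1319, 0.5604, 1.2308).
  (x - mu)^T · [Sigma^{-1} · (x - mu)] = (1)·(-0.1319) + (2)·(0.5604) + (3)·(1.2308) = 4.6813.

Step 4 — take square root: d = √(4.6813) ≈ 2.1636.

d(x, mu) = √(4.6813) ≈ 2.1636


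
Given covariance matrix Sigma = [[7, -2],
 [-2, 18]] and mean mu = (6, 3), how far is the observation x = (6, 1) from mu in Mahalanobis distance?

Step 1 — centre the observation: (x - mu) = (0, -2).

Step 2 — invert Sigma. det(Sigma) = 7·18 - (-2)² = 122.
  Sigma^{-1} = (1/det) · [[d, -b], [-b, a]] = [[0.1475, 0.0164],
 [0.0164, 0.0574]].

Step 3 — form the quadratic (x - mu)^T · Sigma^{-1} · (x - mu):
  Sigma^{-1} · (x - mu) = (-0.0328, -0.1148).
  (x - mu)^T · [Sigma^{-1} · (x - mu)] = (0)·(-0.0328) + (-2)·(-0.1148) = 0.2295.

Step 4 — take square root: d = √(0.2295) ≈ 0.4791.

d(x, mu) = √(0.2295) ≈ 0.4791


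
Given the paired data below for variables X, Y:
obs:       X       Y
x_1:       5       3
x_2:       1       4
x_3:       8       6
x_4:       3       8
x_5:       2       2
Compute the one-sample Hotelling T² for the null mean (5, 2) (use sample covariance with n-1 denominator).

Step 1 — sample mean vector:
  mean(X) = (5 + 1 + 8 + 3 + 2) / 5 = 19/5 = 3.8
  mean(Y) = (3 + 4 + 6 + 8 + 2) / 5 = 23/5 = 4.6
  x̄ = (3.8, 4.6),  deviation x̄ - mu_0 = (3.8, 4.6) - (5, 2) = (-1.2, 2.6).

Step 2 — sample covariance matrix, S[i,j] = (1/(n-1)) · Σ_k (x_{k,i} - mean_i) · (x_{k,j} - mean_j), divisor n-1 = 4:
  S[X,X] = ((1.2)·(1.2) + (-2.8)·(-2.8) + (4.2)·(4.2) + (-0.8)·(-0.8) + (-1.8)·(-1.8)) / 4 = 30.8/4 = 7.7
  S[X,Y] = ((1.2)·(-1.6) + (-2.8)·(-0.6) + (4.2)·(1.4) + (-0.8)·(3.4) + (-1.8)·(-2.6)) / 4 = 7.6/4 = 1.9
  S[Y,Y] = ((-1.6)·(-1.6) + (-0.6)·(-0.6) + (1.4)·(1.4) + (3.4)·(3.4) + (-2.6)·(-2.6)) / 4 = 23.2/4 = 5.8
  S = [[7.7, 1.9],
 [1.9, 5.8]].

Step 3 — invert S. det(S) = 7.7·5.8 - (1.9)² = 41.05.
  S^{-1} = (1/det) · [[d, -b], [-b, a]] = [[0.1413, -0.0463],
 [-0.0463, 0.1876]].

Step 4 — quadratic form (x̄ - mu_0)^T · S^{-1} · (x̄ - mu_0):
  S^{-1} · (x̄ - mu_0) = (-0.2899, 0.5432),
  (x̄ - mu_0)^T · [...] = (-1.2)·(-0.2899) + (2.6)·(0.5432) = 1.7603.

Step 5 — scale by n: T² = 5 · 1.7603 = 8.8015.

T² ≈ 8.8015


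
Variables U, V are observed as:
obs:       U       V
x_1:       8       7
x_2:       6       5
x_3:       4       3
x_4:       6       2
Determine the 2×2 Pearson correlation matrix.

Step 1 — column means:
  mean(U) = (8 + 6 + 4 + 6) / 4 = 24/4 = 6
  mean(V) = (7 + 5 + 3 + 2) / 4 = 17/4 = 4.25

Step 2 — sample variances and covariances s[i,j] = (1/(n-1)) · Σ_k (x_{k,i} - mean_i) · (x_{k,j} - mean_j), with n-1 = 3:
  s[U,U] = ((2)·(2) + (0)·(0) + (-2)·(-2) + (0)·(0)) / 3 = 8/3 = 2.6667
  s[U,V] = ((2)·(2.75) + (0)·(0.75) + (-2)·(-1.25) + (0)·(-2.25)) / 3 = 8/3 = 2.6667
  s[V,V] = ((2.75)·(2.75) + (0.75)·(0.75) + (-1.25)·(-1.25) + (-2.25)·(-2.25)) / 3 = 14.75/3 = 4.9167
  Sample standard deviations s_i = √(s[i,i]):
  s(U) = √(2.6667) = 1.633
  s(V) = √(4.9167) = 2.2174

Step 3 — r_{ij} = s_{ij} / (s_i · s_j):
  r[U,U] = 1 (diagonal).
  r[U,V] = 2.6667 / (1.633 · 2.2174) = 2.6667 / 3.6209 = 0.7365
  r[V,V] = 1 (diagonal).

R is symmetric with unit diagonal. Assembling:

R = [[1, 0.7365],
 [0.7365, 1]]


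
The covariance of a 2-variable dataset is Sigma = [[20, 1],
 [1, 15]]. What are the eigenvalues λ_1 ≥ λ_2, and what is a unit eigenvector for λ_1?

Step 1 — characteristic polynomial of 2×2 Sigma:
  det(Sigma - λI) = λ² - trace · λ + det = 0.
  trace = 20 + 15 = 35, det = 20·15 - (1)² = 299.
Step 2 — discriminant:
  Δ = trace² - 4·det = 1225 - 1196 = 29.
Step 3 — eigenvalues:
  λ = (trace ± √Δ)/2 = (35 ± 5.3852)/2,
  λ_1 = 20.1926,  λ_2 = 14.8074.

Step 4 — unit eigenvector for λ_1: solve (Sigma - λ_1 I)v = 0. First row:
  (20 - 20.1926)·v_x + (1)·v_y = 0, i.e. (-0.1926)·v_x + (1)·v_y = 0,
  so v ∝ (b, λ_1 - a) = (1, 0.1926) = u.
  ||u|| = √((1)² + (0.1926)²) = √(1.0371) ≈ 1.0184,
  v_1 = u/||u|| ≈ (0.982, 0.1891) (||v_1|| = 1).

λ_1 = 20.1926,  λ_2 = 14.8074;  v_1 ≈ (0.982, 0.1891)


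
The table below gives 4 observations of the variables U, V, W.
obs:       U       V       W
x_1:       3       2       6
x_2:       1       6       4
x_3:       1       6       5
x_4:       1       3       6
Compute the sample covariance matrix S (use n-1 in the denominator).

Step 1 — column means:
  mean(U) = (3 + 1 + 1 + 1) / 4 = 6/4 = 1.5
  mean(V) = (2 + 6 + 6 + 3) / 4 = 17/4 = 4.25
  mean(W) = (6 + 4 + 5 + 6) / 4 = 21/4 = 5.25

Step 2 — sample covariance S[i,j] = (1/(n-1)) · Σ_k (x_{k,i} - mean_i) · (x_{k,j} - mean_j), with n-1 = 3.
  S[U,U] = ((1.5)·(1.5) + (-0.5)·(-0.5) + (-0.5)·(-0.5) + (-0.5)·(-0.5)) / 3 = 3/3 = 1
  S[U,V] = ((1.5)·(-2.25) + (-0.5)·(1.75) + (-0.5)·(1.75) + (-0.5)·(-1.25)) / 3 = -4.5/3 = -1.5
  S[U,W] = ((1.5)·(0.75) + (-0.5)·(-1.25) + (-0.5)·(-0.25) + (-0.5)·(0.75)) / 3 = 1.5/3 = 0.5
  S[V,V] = ((-2.25)·(-2.25) + (1.75)·(1.75) + (1.75)·(1.75) + (-1.25)·(-1.25)) / 3 = 12.75/3 = 4.25
  S[V,W] = ((-2.25)·(0.75) + (1.75)·(-1.25) + (1.75)·(-0.25) + (-1.25)·(0.75)) / 3 = -5.25/3 = -1.75
  S[W,W] = ((0.75)·(0.75) + (-1.25)·(-1.25) + (-0.25)·(-0.25) + (0.75)·(0.75)) / 3 = 2.75/3 = 0.9167

S is symmetric (S[j,i] = S[i,j]). Assembling:

S = [[1, -1.5, 0.5],
 [-1.5, 4.25, -1.75],
 [0.5, -1.75, 0.9167]]


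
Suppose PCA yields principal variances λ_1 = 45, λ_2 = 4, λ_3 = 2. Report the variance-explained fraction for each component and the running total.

Step 1 — total variance = trace(Sigma) = Σ λ_i = 45 + 4 + 2 = 51.

Step 2 — fraction explained by component i = λ_i / Σ λ:
  PC1: 45/51 = 0.8824
  PC2: 4/51 = 0.0784
  PC3: 2/51 = 0.0392

Step 3 — cumulative fraction after k components = (λ_1 + ... + λ_k) / Σ λ:
  k = 1: 45/51 = 0.8824
  k = 2: (45 + 4)/51 = 49/51 = 0.9608
  k = 3: (45 + 4 + 2)/51 = 51/51 = 1

Summary (fraction, with percent):

explained: PC1 0.8824 (88.24%), PC2 0.0784 (7.84%), PC3 0.0392 (3.92%);  cumulative: 0.8824, 0.9608, 1


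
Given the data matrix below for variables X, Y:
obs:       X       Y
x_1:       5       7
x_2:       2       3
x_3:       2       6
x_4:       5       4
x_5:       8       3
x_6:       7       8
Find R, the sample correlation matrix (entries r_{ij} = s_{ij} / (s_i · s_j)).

Step 1 — column means:
  mean(X) = (5 + 2 + 2 + 5 + 8 + 7) / 6 = 29/6 = 4.8333
  mean(Y) = (7 + 3 + 6 + 4 + 3 + 8) / 6 = 31/6 = 5.1667

Step 2 — sample variances and covariances s[i,j] = (1/(n-1)) · Σ_k (x_{k,i} - mean_i) · (x_{k,j} - mean_j), with n-1 = 5:
  s[X,X] = ((0.1667)·(0.1667) + (-2.8333)·(-2.8333) + (-2.8333)·(-2.8333) + (0.1667)·(0.1667) + (3.1667)·(3.1667) + (2.1667)·(2.1667)) / 5 = 30.8333/5 = 6.1667
  s[X,Y] = ((0.1667)·(1.8333) + (-2.8333)·(-2.1667) + (-2.8333)·(0.8333) + (0.1667)·(-1.1667) + (3.1667)·(-2.1667) + (2.1667)·(2.8333)) / 5 = 3.1667/5 = 0.6333
  s[Y,Y] = ((1.8333)·(1.8333) + (-2.1667)·(-2.1667) + (0.8333)·(0.8333) + (-1.1667)·(-1.1667) + (-2.1667)·(-2.1667) + (2.8333)·(2.8333)) / 5 = 22.8333/5 = 4.5667
  Sample standard deviations s_i = √(s[i,i]):
  s(X) = √(6.1667) = 2.4833
  s(Y) = √(4.5667) = 2.137

Step 3 — r_{ij} = s_{ij} / (s_i · s_j):
  r[X,X] = 1 (diagonal).
  r[X,Y] = 0.6333 / (2.4833 · 2.137) = 0.6333 / 5.3067 = 0.1193
  r[Y,Y] = 1 (diagonal).

R is symmetric with unit diagonal. Assembling:

R = [[1, 0.1193],
 [0.1193, 1]]


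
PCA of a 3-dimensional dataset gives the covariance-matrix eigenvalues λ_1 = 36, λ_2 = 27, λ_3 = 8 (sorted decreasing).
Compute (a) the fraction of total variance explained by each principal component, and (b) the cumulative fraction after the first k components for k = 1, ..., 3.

Step 1 — total variance = trace(Sigma) = Σ λ_i = 36 + 27 + 8 = 71.

Step 2 — fraction explained by component i = λ_i / Σ λ:
  PC1: 36/71 = 0.507
  PC2: 27/71 = 0.3803
  PC3: 8/71 = 0.1127

Step 3 — cumulative fraction after k components = (λ_1 + ... + λ_k) / Σ λ:
  k = 1: 36/71 = 0.507
  k = 2: (36 + 27)/71 = 63/71 = 0.8873
  k = 3: (36 + 27 + 8)/71 = 71/71 = 1

Summary (fraction, with percent):

explained: PC1 0.507 (50.7%), PC2 0.3803 (38.03%), PC3 0.1127 (11.27%);  cumulative: 0.507, 0.8873, 1


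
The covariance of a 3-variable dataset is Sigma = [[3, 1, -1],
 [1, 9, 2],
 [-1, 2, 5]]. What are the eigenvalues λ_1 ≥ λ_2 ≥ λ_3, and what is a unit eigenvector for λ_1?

Step 1 — characteristic polynomial p(λ) = det(λI - Sigma) = λ³ - tr·λ² + c_1·λ - det, where tr = trace, c_1 = sum of the principal 2×2 minors, det = det(Sigma):
  tr = 3 + 9 + 5 = 17,
  c_1 = (3·9 - (1)²) + (3·5 - (-1)²) + (9·5 - (2)²) = 26 + 14 + 41 = 81,
  det = 3·(9·5 - (2)²) - (1)·((1)·5 - (2)·(-1)) + (-1)·((1)·(2) - 9·(-1)) = 3·(41) - (1)·(7) + (-1)·(11) = 105.
  So p(λ) = λ³ - 17λ² + 81λ - 105.
Step 2 — look for an integer root (rational root theorem: any rational root is an integer divisor of 105). Testing λ = 5:
  p(5) = 125 - 425 + 405 - 105 = 0  ✓
  Dividing out (λ - 5): p(λ) = (λ - 5)(λ² - 12λ + 21).
Step 3 — remaining eigenvalues from the quadratic λ² - 12λ + 21 = 0:
  Δ = 12² - 4·21 = 144 - 84 = 60,  λ = (12 ± √60)/2 = (12 ± 7.746)/2 ≈ 9.873 or 2.127.
  Sorted: λ_1 = 9.873,  λ_2 = 5,  λ_3 = 2.127  (check: sum = 17 = tr ✓).

Step 4 — unit eigenvector for λ_1 ≈ 9.873: v spans the null space of (Sigma - λ_1 I), whose rows are
  r_1 = (-6.873, 1, -1),  r_2 = (1, -0.873, 2),  r_3 = (-1, 2, -4.873).
  v is orthogonal to every row, so take v ∝ r_1 × r_2 = ((1)·(2) - (-1)·(-0.873), (-1)·(1) - (-6.873)·(2), (-6.873)·(-0.873) - (1)·(1)) ≈ (1.127, 12.746, 5).
  Let u = (1.127, 12.746, 5).
  ||u|| = √((1.127)² + (12.746)² + (5)²) = √(188.7298) ≈ 13.7379,  v_1 = u/||u|| ≈ (0.082, 0.9278, 0.364) (||v_1|| = 1).

λ_1 = 9.873,  λ_2 = 5,  λ_3 = 2.127;  v_1 ≈ (0.082, 0.9278, 0.364)


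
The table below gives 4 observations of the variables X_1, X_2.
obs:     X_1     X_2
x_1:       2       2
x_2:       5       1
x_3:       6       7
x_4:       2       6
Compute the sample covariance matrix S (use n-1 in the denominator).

Step 1 — column means:
  mean(X_1) = (2 + 5 + 6 + 2) / 4 = 15/4 = 3.75
  mean(X_2) = (2 + 1 + 7 + 6) / 4 = 16/4 = 4

Step 2 — sample covariance S[i,j] = (1/(n-1)) · Σ_k (x_{k,i} - mean_i) · (x_{k,j} - mean_j), with n-1 = 3.
  S[X_1,X_1] = ((-1.75)·(-1.75) + (1.25)·(1.25) + (2.25)·(2.25) + (-1.75)·(-1.75)) / 3 = 12.75/3 = 4.25
  S[X_1,X_2] = ((-1.75)·(-2) + (1.25)·(-3) + (2.25)·(3) + (-1.75)·(2)) / 3 = 3/3 = 1
  S[X_2,X_2] = ((-2)·(-2) + (-3)·(-3) + (3)·(3) + (2)·(2)) / 3 = 26/3 = 8.6667

S is symmetric (S[j,i] = S[i,j]). Assembling:

S = [[4.25, 1],
 [1, 8.6667]]


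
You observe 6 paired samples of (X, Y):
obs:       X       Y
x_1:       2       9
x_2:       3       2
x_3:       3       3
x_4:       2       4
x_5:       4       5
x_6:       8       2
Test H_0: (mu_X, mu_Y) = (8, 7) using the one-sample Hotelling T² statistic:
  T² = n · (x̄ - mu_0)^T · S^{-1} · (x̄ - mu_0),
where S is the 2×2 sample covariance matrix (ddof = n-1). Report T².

Step 1 — sample mean vector:
  mean(X) = (2 + 3 + 3 + 2 + 4 + 8) / 6 = 22/6 = 3.6667
  mean(Y) = (9 + 2 + 3 + 4 + 5 + 2) / 6 = 25/6 = 4.1667
  x̄ = (3.6667, 4.1667),  deviation x̄ - mu_0 = (3.6667, 4.1667) - (8, 7) = (-4.3333, -2.8333).

Step 2 — sample covariance matrix, S[i,j] = (1/(n-1)) · Σ_k (x_{k,i} - mean_i) · (x_{k,j} - mean_j), divisor n-1 = 5:
  S[X,X] = ((-1.6667)·(-1.6667) + (-0.6667)·(-0.6667) + (-0.6667)·(-0.6667) + (-1.6667)·(-1.6667) + (0.3333)·(0.3333) + (4.3333)·(4.3333)) / 5 = 25.3333/5 = 5.0667
  S[X,Y] = ((-1.6667)·(4.8333) + (-0.6667)·(-2.1667) + (-0.6667)·(-1.1667) + (-1.6667)·(-0.1667) + (0.3333)·(0.8333) + (4.3333)·(-2.1667)) / 5 = -14.6667/5 = -2.9333
  S[Y,Y] = ((4.8333)·(4.8333) + (-2.1667)·(-2.1667) + (-1.1667)·(-1.1667) + (-0.1667)·(-0.1667) + (0.8333)·(0.8333) + (-2.1667)·(-2.1667)) / 5 = 34.8333/5 = 6.9667
  S = [[5.0667, -2.9333],
 [-2.9333, 6.9667]].

Step 3 — invert S. det(S) = 5.0667·6.9667 - (-2.9333)² = 26.6933.
  S^{-1} = (1/det) · [[d, -b], [-b, a]] = [[0.261, 0.1099],
 [0.1099, 0.1898]].

Step 4 — quadratic form (x̄ - mu_0)^T · S^{-1} · (x̄ - mu_0):
  S^{-1} · (x̄ - mu_0) = (-1.4423, -1.014),
  (x̄ - mu_0)^T · [...] = (-4.3333)·(-1.4423) + (-2.8333)·(-1.014) = 9.123.

Step 5 — scale by n: T² = 6 · 9.123 = 54.7378.

T² ≈ 54.7378


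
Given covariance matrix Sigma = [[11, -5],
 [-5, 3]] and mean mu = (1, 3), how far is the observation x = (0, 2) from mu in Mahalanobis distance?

Step 1 — centre the observation: (x - mu) = (-1, -1).

Step 2 — invert Sigma. det(Sigma) = 11·3 - (-5)² = 8.
  Sigma^{-1} = (1/det) · [[d, -b], [-b, a]] = [[0.375, 0.625],
 [0.625, 1.375]].

Step 3 — form the quadratic (x - mu)^T · Sigma^{-1} · (x - mu):
  Sigma^{-1} · (x - mu) = (-1, -2).
  (x - mu)^T · [Sigma^{-1} · (x - mu)] = (-1)·(-1) + (-1)·(-2) = 3.

Step 4 — take square root: d = √(3) ≈ 1.7321.

d(x, mu) = √(3) ≈ 1.7321


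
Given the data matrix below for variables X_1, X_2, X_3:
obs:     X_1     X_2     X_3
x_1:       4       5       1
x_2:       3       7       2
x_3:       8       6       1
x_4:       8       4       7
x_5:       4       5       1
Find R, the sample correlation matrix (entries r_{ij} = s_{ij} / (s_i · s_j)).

Step 1 — column means:
  mean(X_1) = (4 + 3 + 8 + 8 + 4) / 5 = 27/5 = 5.4
  mean(X_2) = (5 + 7 + 6 + 4 + 5) / 5 = 27/5 = 5.4
  mean(X_3) = (1 + 2 + 1 + 7 + 1) / 5 = 12/5 = 2.4

Step 2 — sample variances and covariances s[i,j] = (1/(n-1)) · Σ_k (x_{k,i} - mean_i) · (x_{k,j} - mean_j), with n-1 = 4:
  s[X_1,X_1] = ((-1.4)·(-1.4) + (-2.4)·(-2.4) + (2.6)·(2.6) + (2.6)·(2.6) + (-1.4)·(-1.4)) / 4 = 23.2/4 = 5.8
  s[X_1,X_2] = ((-1.4)·(-0.4) + (-2.4)·(1.6) + (2.6)·(0.6) + (2.6)·(-1.4) + (-1.4)·(-0.4)) / 4 = -4.8/4 = -1.2
  s[X_1,X_3] = ((-1.4)·(-1.4) + (-2.4)·(-0.4) + (2.6)·(-1.4) + (2.6)·(4.6) + (-1.4)·(-1.4)) / 4 = 13.2/4 = 3.3
  s[X_2,X_2] = ((-0.4)·(-0.4) + (1.6)·(1.6) + (0.6)·(0.6) + (-1.4)·(-1.4) + (-0.4)·(-0.4)) / 4 = 5.2/4 = 1.3
  s[X_2,X_3] = ((-0.4)·(-1.4) + (1.6)·(-0.4) + (0.6)·(-1.4) + (-1.4)·(4.6) + (-0.4)·(-1.4)) / 4 = -6.8/4 = -1.7
  s[X_3,X_3] = ((-1.4)·(-1.4) + (-0.4)·(-0.4) + (-1.4)·(-1.4) + (4.6)·(4.6) + (-1.4)·(-1.4)) / 4 = 27.2/4 = 6.8
  Sample standard deviations s_i = √(s[i,i]):
  s(X_1) = √(5.8) = 2.4083
  s(X_2) = √(1.3) = 1.1402
  s(X_3) = √(6.8) = 2.6077

Step 3 — r_{ij} = s_{ij} / (s_i · s_j):
  r[X_1,X_1] = 1 (diagonal).
  r[X_1,X_2] = -1.2 / (2.4083 · 1.1402) = -1.2 / 2.7459 = -0.437
  r[X_1,X_3] = 3.3 / (2.4083 · 2.6077) = 3.3 / 6.2801 = 0.5255
  r[X_2,X_2] = 1 (diagonal).
  r[X_2,X_3] = -1.7 / (1.1402 · 2.6077) = -1.7 / 2.9732 = -0.5718
  r[X_3,X_3] = 1 (diagonal).

R is symmetric with unit diagonal. Assembling:

R = [[1, -0.437, 0.5255],
 [-0.437, 1, -0.5718],
 [0.5255, -0.5718, 1]]


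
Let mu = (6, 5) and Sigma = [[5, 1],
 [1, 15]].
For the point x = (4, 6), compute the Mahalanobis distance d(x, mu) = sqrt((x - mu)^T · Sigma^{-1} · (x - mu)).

Step 1 — centre the observation: (x - mu) = (-2, 1).

Step 2 — invert Sigma. det(Sigma) = 5·15 - (1)² = 74.
  Sigma^{-1} = (1/det) · [[d, -b], [-b, a]] = [[0.2027, -0.0135],
 [-0.0135, 0.0676]].

Step 3 — form the quadratic (x - mu)^T · Sigma^{-1} · (x - mu):
  Sigma^{-1} · (x - mu) = (-0.4189, 0.0946).
  (x - mu)^T · [Sigma^{-1} · (x - mu)] = (-2)·(-0.4189) + (1)·(0.0946) = 0.9324.

Step 4 — take square root: d = √(0.9324) ≈ 0.9656.

d(x, mu) = √(0.9324) ≈ 0.9656


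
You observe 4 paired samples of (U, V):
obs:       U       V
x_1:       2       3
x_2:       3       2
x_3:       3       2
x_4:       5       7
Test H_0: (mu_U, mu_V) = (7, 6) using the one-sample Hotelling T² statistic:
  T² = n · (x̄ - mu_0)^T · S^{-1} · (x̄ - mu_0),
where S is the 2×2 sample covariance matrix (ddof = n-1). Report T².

Step 1 — sample mean vector:
  mean(U) = (2 + 3 + 3 + 5) / 4 = 13/4 = 3.25
  mean(V) = (3 + 2 + 2 + 7) / 4 = 14/4 = 3.5
  x̄ = (3.25, 3.5),  deviation x̄ - mu_0 = (3.25, 3.5) - (7, 6) = (-3.75, -2.5).

Step 2 — sample covariance matrix, S[i,j] = (1/(n-1)) · Σ_k (x_{k,i} - mean_i) · (x_{k,j} - mean_j), divisor n-1 = 3:
  S[U,U] = ((-1.25)·(-1.25) + (-0.25)·(-0.25) + (-0.25)·(-0.25) + (1.75)·(1.75)) / 3 = 4.75/3 = 1.5833
  S[U,V] = ((-1.25)·(-0.5) + (-0.25)·(-1.5) + (-0.25)·(-1.5) + (1.75)·(3.5)) / 3 = 7.5/3 = 2.5
  S[V,V] = ((-0.5)·(-0.5) + (-1.5)·(-1.5) + (-1.5)·(-1.5) + (3.5)·(3.5)) / 3 = 17/3 = 5.6667
  S = [[1.5833, 2.5],
 [2.5, 5.6667]].

Step 3 — invert S. det(S) = 1.5833·5.6667 - (2.5)² = 2.7222.
  S^{-1} = (1/det) · [[d, -b], [-b, a]] = [[2.0816, -0.9184],
 [-0.9184, 0.5816]].

Step 4 — quadratic form (x̄ - mu_0)^T · S^{-1} · (x̄ - mu_0):
  S^{-1} · (x̄ - mu_0) = (-5.5102, 1.9898),
  (x̄ - mu_0)^T · [...] = (-3.75)·(-5.5102) + (-2.5)·(1.9898) = 15.6888.

Step 5 — scale by n: T² = 4 · 15.6888 = 62.7551.

T² ≈ 62.7551
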